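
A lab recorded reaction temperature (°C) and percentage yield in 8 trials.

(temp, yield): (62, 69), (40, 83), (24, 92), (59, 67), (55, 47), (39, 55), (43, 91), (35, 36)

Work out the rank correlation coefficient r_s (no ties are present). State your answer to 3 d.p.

Rank temp: 8, 4, 1, 7, 6, 3, 5, 2
Rank yield: 5, 6, 8, 4, 2, 3, 7, 1
d = rank(temp) − rank(yield): 3, -2, -7, 3, 4, 0, -2, 1; Σd² = 92
ρ = 1 − 6Σd² / [n(n²−1)] = 1 − 6×92 / (8×63) = 1 − 552/504 ≈ -0.095

-0.095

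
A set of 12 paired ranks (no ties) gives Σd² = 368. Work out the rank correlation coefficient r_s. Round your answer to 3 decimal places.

-0.287

ρ = 1 − 6Σd² / [n(n²−1)] = 1 − 6×368 / (12×143)
  = 1 − 2208/1716 = 1 − 1.2867 ≈ -0.287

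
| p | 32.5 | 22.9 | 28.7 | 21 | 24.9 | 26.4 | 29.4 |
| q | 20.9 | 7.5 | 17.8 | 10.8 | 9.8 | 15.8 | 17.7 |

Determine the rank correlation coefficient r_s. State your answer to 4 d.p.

0.8571

Rank p: 7, 2, 5, 1, 3, 4, 6
Rank q: 7, 1, 6, 3, 2, 4, 5
d = rank(p) − rank(q): 0, 1, -1, -2, 1, 0, 1; Σd² = 8
ρ = 1 − 6Σd² / [n(n²−1)] = 1 − 6×8 / (7×48) = 1 − 48/336 ≈ 0.8571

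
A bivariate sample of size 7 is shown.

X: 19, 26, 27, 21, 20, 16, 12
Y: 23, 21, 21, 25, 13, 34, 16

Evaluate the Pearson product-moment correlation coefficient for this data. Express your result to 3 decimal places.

n = 7, ΣX = 141, ΣY = 153, ΣX² = 3007, ΣY² = 3617, ΣXY = 3071
nΣXY − ΣXΣY = 21497 − 21573 = -76
nΣX² − (ΣX)² = 21049 − 19881 = 1168; nΣY² − (ΣY)² = 25319 − 23409 = 1910
r = -76 / √(1168 × 1910) = -76 / 1493.6131 ≈ -0.051

-0.051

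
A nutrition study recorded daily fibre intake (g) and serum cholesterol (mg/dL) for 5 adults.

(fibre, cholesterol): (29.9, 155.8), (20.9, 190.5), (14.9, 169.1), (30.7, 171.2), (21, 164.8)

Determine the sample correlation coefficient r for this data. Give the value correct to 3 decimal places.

n = 5, Σx = 117.4, Σy = 851.4, Σx² = 2936.32, Σy² = 145627.18, Σxy = 19876.1
nΣxy − ΣxΣy = 99380.5 − 99954.36 = -573.86
nΣx² − (Σx)² = 14681.6 − 13782.76 = 898.84; nΣy² − (Σy)² = 728135.9 − 724881.96 = 3253.94
r = -573.86 / √(898.84 × 3253.94) = -573.86 / 1710.1963 ≈ -0.336

-0.336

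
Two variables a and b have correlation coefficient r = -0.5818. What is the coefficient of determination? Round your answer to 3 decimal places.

r² = (-0.5818)² = 0.338

0.338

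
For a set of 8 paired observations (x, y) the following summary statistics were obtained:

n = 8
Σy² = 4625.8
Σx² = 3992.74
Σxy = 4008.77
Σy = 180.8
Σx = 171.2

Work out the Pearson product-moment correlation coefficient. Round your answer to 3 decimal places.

r = (nΣxy − ΣxΣy) / √[(nΣx² − (Σx)²)(nΣy² − (Σy)²)]
Numerator: 8×4008.77 − 171.2×180.8 = 1117.2
Denominator: √[(31941.92 − 29309.44)(37006.4 − 32688.64)] = √[2632.48 × 4317.76] = 3371.4117
r = 1117.2 / 3371.4117 ≈ 0.331

0.331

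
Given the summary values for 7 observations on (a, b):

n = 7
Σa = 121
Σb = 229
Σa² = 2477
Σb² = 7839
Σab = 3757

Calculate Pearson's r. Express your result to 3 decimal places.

-0.550

r = (nΣab − ΣaΣb) / √[(nΣa² − (Σa)²)(nΣb² − (Σb)²)]
Numerator: 7×3757 − 121×229 = -1410
Denominator: √[(17339 − 14641)(54873 − 52441)] = √[2698 × 2432] = 2561.5495
r = -1410 / 2561.5495 ≈ -0.550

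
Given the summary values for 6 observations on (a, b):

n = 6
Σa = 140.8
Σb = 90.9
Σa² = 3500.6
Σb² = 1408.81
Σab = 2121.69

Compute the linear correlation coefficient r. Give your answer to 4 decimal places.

r = (nΣab − ΣaΣb) / √[(nΣa² − (Σa)²)(nΣb² − (Σb)²)]
Numerator: 6×2121.69 − 140.8×90.9 = -68.58
Denominator: √[(21003.6 − 19824.64)(8452.86 − 8262.81)] = √[1178.96 × 190.05] = 473.3512
r = -68.58 / 473.3512 ≈ -0.1449

-0.1449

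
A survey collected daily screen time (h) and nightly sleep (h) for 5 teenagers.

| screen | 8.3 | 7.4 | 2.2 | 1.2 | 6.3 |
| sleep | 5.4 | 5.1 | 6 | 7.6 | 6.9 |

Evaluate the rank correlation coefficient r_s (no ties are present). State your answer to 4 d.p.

-0.8000

Rank screen: 5, 4, 2, 1, 3
Rank sleep: 2, 1, 3, 5, 4
d = rank(screen) − rank(sleep): 3, 3, -1, -4, -1; Σd² = 36
ρ = 1 − 6Σd² / [n(n²−1)] = 1 − 6×36 / (5×24) = 1 − 216/120 ≈ -0.8000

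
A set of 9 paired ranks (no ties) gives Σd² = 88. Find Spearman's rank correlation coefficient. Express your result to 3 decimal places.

0.267

ρ = 1 − 6Σd² / [n(n²−1)] = 1 − 6×88 / (9×80)
  = 1 − 528/720 = 1 − 0.7333 ≈ 0.267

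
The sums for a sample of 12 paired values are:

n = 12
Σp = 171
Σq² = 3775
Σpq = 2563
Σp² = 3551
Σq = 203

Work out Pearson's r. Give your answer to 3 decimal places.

r = (nΣpq − ΣpΣq) / √[(nΣp² − (Σp)²)(nΣq² − (Σq)²)]
Numerator: 12×2563 − 171×203 = -3957
Denominator: √[(42612 − 29241)(45300 − 41209)] = √[13371 × 4091] = 7395.9963
r = -3957 / 7395.9963 ≈ -0.535

-0.535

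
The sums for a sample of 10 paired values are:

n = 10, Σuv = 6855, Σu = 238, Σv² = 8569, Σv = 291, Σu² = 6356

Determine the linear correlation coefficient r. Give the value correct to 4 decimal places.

r = (nΣuv − ΣuΣv) / √[(nΣu² − (Σu)²)(nΣv² − (Σv)²)]
Numerator: 10×6855 − 238×291 = -708
Denominator: √[(63560 − 56644)(85690 − 84681)] = √[6916 × 1009] = 2641.6366
r = -708 / 2641.6366 ≈ -0.2680

-0.2680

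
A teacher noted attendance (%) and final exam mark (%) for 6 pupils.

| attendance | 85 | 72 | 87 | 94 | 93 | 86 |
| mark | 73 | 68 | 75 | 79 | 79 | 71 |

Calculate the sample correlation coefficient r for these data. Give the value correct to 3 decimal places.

0.927

n = 6, Σx = 517, Σy = 445, Σx² = 44859, Σy² = 33101, Σxy = 38505
nΣxy − ΣxΣy = 231030 − 230065 = 965
nΣx² − (Σx)² = 269154 − 267289 = 1865; nΣy² − (Σy)² = 198606 − 198025 = 581
r = 965 / √(1865 × 581) = 965 / 1040.9443 ≈ 0.927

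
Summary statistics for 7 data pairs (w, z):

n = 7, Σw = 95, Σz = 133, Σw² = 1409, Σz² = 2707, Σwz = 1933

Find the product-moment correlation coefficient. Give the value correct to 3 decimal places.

r = (nΣwz − ΣwΣz) / √[(nΣw² − (Σw)²)(nΣz² − (Σz)²)]
Numerator: 7×1933 − 95×133 = 896
Denominator: √[(9863 − 9025)(18949 − 17689)] = √[838 × 1260] = 1027.5602
r = 896 / 1027.5602 ≈ 0.872

0.872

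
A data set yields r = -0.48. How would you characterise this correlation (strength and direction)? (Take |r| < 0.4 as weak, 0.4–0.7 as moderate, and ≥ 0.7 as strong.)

moderate negative

r = -0.48 < 0 so the relationship is negative.
|r| = 0.48, which falls in the moderate range.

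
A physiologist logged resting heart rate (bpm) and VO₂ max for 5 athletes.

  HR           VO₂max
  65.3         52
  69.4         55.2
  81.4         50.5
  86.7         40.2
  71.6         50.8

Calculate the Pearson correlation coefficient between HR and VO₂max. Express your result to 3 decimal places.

-0.812

n = 5, Σx = 374.4, Σy = 248.7, Σx² = 28349.86, Σy² = 12497.97, Σxy = 18459.8
nΣxy − ΣxΣy = 92299 − 93113.28 = -814.28
nΣx² − (Σx)² = 141749.3 − 140175.36 = 1573.94; nΣy² − (Σy)² = 62489.85 − 61851.69 = 638.16
r = -814.28 / √(1573.94 × 638.16) = -814.28 / 1002.2103 ≈ -0.812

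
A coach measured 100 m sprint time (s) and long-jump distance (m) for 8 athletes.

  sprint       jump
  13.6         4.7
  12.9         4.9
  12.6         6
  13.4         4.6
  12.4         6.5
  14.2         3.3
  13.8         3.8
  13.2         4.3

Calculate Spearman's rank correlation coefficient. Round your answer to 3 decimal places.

-0.905

Rank sprint: 6, 3, 2, 5, 1, 8, 7, 4
Rank jump: 5, 6, 7, 4, 8, 1, 2, 3
d = rank(sprint) − rank(jump): 1, -3, -5, 1, -7, 7, 5, 1; Σd² = 160
ρ = 1 − 6Σd² / [n(n²−1)] = 1 − 6×160 / (8×63) = 1 − 960/504 ≈ -0.905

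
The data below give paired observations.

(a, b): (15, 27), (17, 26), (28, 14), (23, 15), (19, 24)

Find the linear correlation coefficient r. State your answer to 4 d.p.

-0.9502

n = 5, Σa = 102, Σb = 106, Σa² = 2188, Σb² = 2402, Σab = 2040
nΣab − ΣaΣb = 10200 − 10812 = -612
nΣa² − (Σa)² = 10940 − 10404 = 536; nΣb² − (Σb)² = 12010 − 11236 = 774
r = -612 / √(536 × 774) = -612 / 644.0994 ≈ -0.9502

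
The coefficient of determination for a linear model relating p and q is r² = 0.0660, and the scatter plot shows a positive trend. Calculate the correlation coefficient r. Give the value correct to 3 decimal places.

0.257

|r| = √0.0660 = 0.257
The association is positive, so r = 0.257.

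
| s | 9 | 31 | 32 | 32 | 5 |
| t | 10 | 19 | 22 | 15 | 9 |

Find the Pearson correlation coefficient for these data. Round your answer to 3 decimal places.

n = 5, Σs = 109, Σt = 75, Σs² = 3115, Σt² = 1251, Σst = 1908
nΣst − ΣsΣt = 9540 − 8175 = 1365
nΣs² − (Σs)² = 15575 − 11881 = 3694; nΣt² − (Σt)² = 6255 − 5625 = 630
r = 1365 / √(3694 × 630) = 1365 / 1525.5229 ≈ 0.895

0.895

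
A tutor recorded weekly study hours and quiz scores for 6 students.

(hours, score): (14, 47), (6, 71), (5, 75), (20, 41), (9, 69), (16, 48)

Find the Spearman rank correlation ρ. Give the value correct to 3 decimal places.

-0.943

Rank hours: 4, 2, 1, 6, 3, 5
Rank score: 2, 5, 6, 1, 4, 3
d = rank(hours) − rank(score): 2, -3, -5, 5, -1, 2; Σd² = 68
ρ = 1 − 6Σd² / [n(n²−1)] = 1 − 6×68 / (6×35) = 1 − 408/210 ≈ -0.943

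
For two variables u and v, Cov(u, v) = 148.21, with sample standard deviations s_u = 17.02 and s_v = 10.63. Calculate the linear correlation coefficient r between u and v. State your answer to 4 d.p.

0.8192

r = Cov(u,v) / (s_u · s_v) = 148.21 / (17.02 × 10.63)
  = 148.21 / 180.9226 ≈ 0.8192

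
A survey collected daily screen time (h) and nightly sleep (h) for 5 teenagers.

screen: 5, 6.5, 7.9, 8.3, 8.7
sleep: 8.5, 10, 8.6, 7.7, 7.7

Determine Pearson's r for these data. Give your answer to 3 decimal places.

-0.535

n = 5, Σx = 36.4, Σy = 42.5, Σx² = 274.24, Σy² = 364.79, Σxy = 306.34
nΣxy − ΣxΣy = 1531.7 − 1547 = -15.3
nΣx² − (Σx)² = 1371.2 − 1324.96 = 46.24; nΣy² − (Σy)² = 1823.95 − 1806.25 = 17.7
r = -15.3 / √(46.24 × 17.7) = -15.3 / 28.6085 ≈ -0.535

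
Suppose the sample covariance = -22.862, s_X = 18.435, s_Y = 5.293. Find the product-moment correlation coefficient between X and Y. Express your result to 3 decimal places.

r = Cov(X,Y) / (s_X · s_Y) = -22.862 / (18.435 × 5.293)
  = -22.862 / 97.5765 ≈ -0.234

-0.234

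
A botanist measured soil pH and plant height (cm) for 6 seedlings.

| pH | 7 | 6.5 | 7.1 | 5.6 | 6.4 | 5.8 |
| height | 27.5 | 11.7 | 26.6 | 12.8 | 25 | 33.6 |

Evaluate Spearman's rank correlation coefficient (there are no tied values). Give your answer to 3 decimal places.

0.143

Rank pH: 5, 4, 6, 1, 3, 2
Rank height: 5, 1, 4, 2, 3, 6
d = rank(pH) − rank(height): 0, 3, 2, -1, 0, -4; Σd² = 30
ρ = 1 − 6Σd² / [n(n²−1)] = 1 − 6×30 / (6×35) = 1 − 180/210 ≈ 0.143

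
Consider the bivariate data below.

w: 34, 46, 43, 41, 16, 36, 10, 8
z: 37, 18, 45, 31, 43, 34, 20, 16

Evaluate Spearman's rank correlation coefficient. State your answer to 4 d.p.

Rank w: 4, 8, 7, 6, 3, 5, 2, 1
Rank z: 6, 2, 8, 4, 7, 5, 3, 1
d = rank(w) − rank(z): -2, 6, -1, 2, -4, 0, -1, 0; Σd² = 62
ρ = 1 − 6Σd² / [n(n²−1)] = 1 − 6×62 / (8×63) = 1 − 372/504 ≈ 0.2619

0.2619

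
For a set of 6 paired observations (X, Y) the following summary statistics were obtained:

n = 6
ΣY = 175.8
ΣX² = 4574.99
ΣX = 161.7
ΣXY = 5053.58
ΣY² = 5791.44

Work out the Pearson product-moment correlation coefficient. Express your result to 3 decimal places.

r = (nΣXY − ΣXΣY) / √[(nΣX² − (ΣX)²)(nΣY² − (ΣY)²)]
Numerator: 6×5053.58 − 161.7×175.8 = 1894.62
Denominator: √[(27449.94 − 26146.89)(34748.64 − 30905.64)] = √[1303.05 × 3843] = 2237.7715
r = 1894.62 / 2237.7715 ≈ 0.847

0.847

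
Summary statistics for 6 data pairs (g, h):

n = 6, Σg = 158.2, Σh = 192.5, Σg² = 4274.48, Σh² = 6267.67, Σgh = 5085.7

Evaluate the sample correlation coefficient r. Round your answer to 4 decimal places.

0.1040

r = (nΣgh − ΣgΣh) / √[(nΣg² − (Σg)²)(nΣh² − (Σh)²)]
Numerator: 6×5085.7 − 158.2×192.5 = 60.7
Denominator: √[(25646.88 − 25027.24)(37606.02 − 37056.25)] = √[619.64 × 549.77] = 583.6604
r = 60.7 / 583.6604 ≈ 0.1040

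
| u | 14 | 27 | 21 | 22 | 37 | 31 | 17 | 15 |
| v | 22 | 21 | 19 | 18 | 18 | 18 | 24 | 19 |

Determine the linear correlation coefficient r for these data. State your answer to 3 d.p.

-0.551

n = 8, Σu = 184, Σv = 159, Σu² = 4694, Σv² = 3195, Σuv = 3587
nΣuv − ΣuΣv = 28696 − 29256 = -560
nΣu² − (Σu)² = 37552 − 33856 = 3696; nΣv² − (Σv)² = 25560 − 25281 = 279
r = -560 / √(3696 × 279) = -560 / 1015.4723 ≈ -0.551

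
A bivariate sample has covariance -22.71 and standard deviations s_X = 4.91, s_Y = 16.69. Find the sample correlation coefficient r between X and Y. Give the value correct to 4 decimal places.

-0.2771

r = Cov(X,Y) / (s_X · s_Y) = -22.71 / (4.91 × 16.69)
  = -22.71 / 81.9479 ≈ -0.2771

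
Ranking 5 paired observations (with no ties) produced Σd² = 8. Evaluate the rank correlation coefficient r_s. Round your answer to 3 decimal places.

0.600

ρ = 1 − 6Σd² / [n(n²−1)] = 1 − 6×8 / (5×24)
  = 1 − 48/120 = 1 − 0.4000 ≈ 0.600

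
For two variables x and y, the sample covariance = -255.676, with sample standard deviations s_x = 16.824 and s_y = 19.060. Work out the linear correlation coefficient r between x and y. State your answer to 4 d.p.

-0.7973

r = Cov(x,y) / (s_x · s_y) = -255.676 / (16.824 × 19.060)
  = -255.676 / 320.6654 ≈ -0.7973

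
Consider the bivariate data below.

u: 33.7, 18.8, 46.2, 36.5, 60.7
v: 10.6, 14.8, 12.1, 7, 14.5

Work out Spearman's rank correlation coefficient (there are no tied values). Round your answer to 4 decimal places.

Rank u: 2, 1, 4, 3, 5
Rank v: 2, 5, 3, 1, 4
d = rank(u) − rank(v): 0, -4, 1, 2, 1; Σd² = 22
ρ = 1 − 6Σd² / [n(n²−1)] = 1 − 6×22 / (5×24) = 1 − 132/120 ≈ -0.1000

-0.1000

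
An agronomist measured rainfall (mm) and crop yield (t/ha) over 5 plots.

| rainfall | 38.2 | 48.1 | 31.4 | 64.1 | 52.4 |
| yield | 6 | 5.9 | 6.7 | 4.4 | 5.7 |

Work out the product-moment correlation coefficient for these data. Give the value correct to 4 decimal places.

-0.9455

n = 5, Σx = 234.2, Σy = 28.7, Σx² = 11613.38, Σy² = 167.55, Σxy = 1304.09
nΣxy − ΣxΣy = 6520.45 − 6721.54 = -201.09
nΣx² − (Σx)² = 58066.9 − 54849.64 = 3217.26; nΣy² − (Σy)² = 837.75 − 823.69 = 14.06
r = -201.09 / √(3217.26 × 14.06) = -201.09 / 212.6845 ≈ -0.9455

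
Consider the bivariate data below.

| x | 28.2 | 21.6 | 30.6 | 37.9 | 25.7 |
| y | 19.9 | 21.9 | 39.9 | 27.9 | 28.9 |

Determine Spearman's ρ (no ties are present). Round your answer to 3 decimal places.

0.300

Rank x: 3, 1, 4, 5, 2
Rank y: 1, 2, 5, 3, 4
d = rank(x) − rank(y): 2, -1, -1, 2, -2; Σd² = 14
ρ = 1 − 6Σd² / [n(n²−1)] = 1 − 6×14 / (5×24) = 1 − 84/120 ≈ 0.300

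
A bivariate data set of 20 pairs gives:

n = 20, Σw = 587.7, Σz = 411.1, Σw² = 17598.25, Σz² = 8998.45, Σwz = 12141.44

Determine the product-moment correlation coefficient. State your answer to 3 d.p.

0.144

r = (nΣwz − ΣwΣz) / √[(nΣw² − (Σw)²)(nΣz² − (Σz)²)]
Numerator: 20×12141.44 − 587.7×411.1 = 1225.33
Denominator: √[(351965 − 345391.29)(179969 − 169003.21)] = √[6573.71 × 10965.79] = 8490.3429
r = 1225.33 / 8490.3429 ≈ 0.144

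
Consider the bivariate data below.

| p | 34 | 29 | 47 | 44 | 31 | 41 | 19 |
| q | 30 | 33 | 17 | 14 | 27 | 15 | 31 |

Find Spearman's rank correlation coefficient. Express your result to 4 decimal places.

Rank p: 4, 2, 7, 6, 3, 5, 1
Rank q: 5, 7, 3, 1, 4, 2, 6
d = rank(p) − rank(q): -1, -5, 4, 5, -1, 3, -5; Σd² = 102
ρ = 1 − 6Σd² / [n(n²−1)] = 1 − 6×102 / (7×48) = 1 − 612/336 ≈ -0.8214

-0.8214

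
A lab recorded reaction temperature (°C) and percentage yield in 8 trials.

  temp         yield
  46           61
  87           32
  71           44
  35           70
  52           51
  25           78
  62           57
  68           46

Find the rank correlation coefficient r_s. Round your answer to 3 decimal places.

-0.976

Rank temp: 3, 8, 7, 2, 4, 1, 5, 6
Rank yield: 6, 1, 2, 7, 4, 8, 5, 3
d = rank(temp) − rank(yield): -3, 7, 5, -5, 0, -7, 0, 3; Σd² = 166
ρ = 1 − 6Σd² / [n(n²−1)] = 1 − 6×166 / (8×63) = 1 − 996/504 ≈ -0.976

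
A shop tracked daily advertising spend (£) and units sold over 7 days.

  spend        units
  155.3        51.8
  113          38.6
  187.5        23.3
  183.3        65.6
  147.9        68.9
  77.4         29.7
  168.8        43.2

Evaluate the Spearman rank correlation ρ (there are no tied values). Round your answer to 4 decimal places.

0.0000

Rank spend: 4, 2, 7, 6, 3, 1, 5
Rank units: 5, 3, 1, 6, 7, 2, 4
d = rank(spend) − rank(units): -1, -1, 6, 0, -4, -1, 1; Σd² = 56
ρ = 1 − 6Σd² / [n(n²−1)] = 1 − 6×56 / (7×48) = 1 − 336/336 ≈ 0.0000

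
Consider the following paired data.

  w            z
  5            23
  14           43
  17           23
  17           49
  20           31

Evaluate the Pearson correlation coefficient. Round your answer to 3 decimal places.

n = 5, Σw = 73, Σz = 169, Σw² = 1199, Σz² = 6269, Σwz = 2561
nΣwz − ΣwΣz = 12805 − 12337 = 468
nΣw² − (Σw)² = 5995 − 5329 = 666; nΣz² − (Σz)² = 31345 − 28561 = 2784
r = 468 / √(666 × 2784) = 468 / 1361.6696 ≈ 0.344

0.344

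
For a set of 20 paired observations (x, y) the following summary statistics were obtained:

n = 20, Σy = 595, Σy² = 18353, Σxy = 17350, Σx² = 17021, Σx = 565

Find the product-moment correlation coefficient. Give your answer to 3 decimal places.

0.651

r = (nΣxy − ΣxΣy) / √[(nΣx² − (Σx)²)(nΣy² − (Σy)²)]
Numerator: 20×17350 − 565×595 = 10825
Denominator: √[(340420 − 319225)(367060 − 354025)] = √[21195 × 13035] = 16621.5771
r = 10825 / 16621.5771 ≈ 0.651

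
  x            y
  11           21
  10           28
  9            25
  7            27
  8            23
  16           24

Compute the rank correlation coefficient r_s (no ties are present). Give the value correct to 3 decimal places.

Rank x: 5, 4, 3, 1, 2, 6
Rank y: 1, 6, 4, 5, 2, 3
d = rank(x) − rank(y): 4, -2, -1, -4, 0, 3; Σd² = 46
ρ = 1 − 6Σd² / [n(n²−1)] = 1 − 6×46 / (6×35) = 1 − 276/210 ≈ -0.314

-0.314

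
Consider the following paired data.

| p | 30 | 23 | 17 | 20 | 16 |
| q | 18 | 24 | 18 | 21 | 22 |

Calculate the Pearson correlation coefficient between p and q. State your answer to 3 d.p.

n = 5, Σp = 106, Σq = 103, Σp² = 2374, Σq² = 2149, Σpq = 2170
nΣpq − ΣpΣq = 10850 − 10918 = -68
nΣp² − (Σp)² = 11870 − 11236 = 634; nΣq² − (Σq)² = 10745 − 10609 = 136
r = -68 / √(634 × 136) = -68 / 293.6392 ≈ -0.232

-0.232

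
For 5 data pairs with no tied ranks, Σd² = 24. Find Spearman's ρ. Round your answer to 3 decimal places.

ρ = 1 − 6Σd² / [n(n²−1)] = 1 − 6×24 / (5×24)
  = 1 − 144/120 = 1 − 1.2000 ≈ -0.200

-0.200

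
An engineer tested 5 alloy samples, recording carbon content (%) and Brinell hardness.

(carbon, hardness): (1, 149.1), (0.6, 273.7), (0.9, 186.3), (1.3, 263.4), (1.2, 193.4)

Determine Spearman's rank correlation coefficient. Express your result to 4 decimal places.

-0.1000

Rank carbon: 3, 1, 2, 5, 4
Rank hardness: 1, 5, 2, 4, 3
d = rank(carbon) − rank(hardness): 2, -4, 0, 1, 1; Σd² = 22
ρ = 1 − 6Σd² / [n(n²−1)] = 1 − 6×22 / (5×24) = 1 − 132/120 ≈ -0.1000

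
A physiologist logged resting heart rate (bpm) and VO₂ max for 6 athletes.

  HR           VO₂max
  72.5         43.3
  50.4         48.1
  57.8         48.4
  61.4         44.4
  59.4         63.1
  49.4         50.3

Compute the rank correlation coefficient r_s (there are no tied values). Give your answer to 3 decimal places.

Rank HR: 6, 2, 3, 5, 4, 1
Rank VO₂max: 1, 3, 4, 2, 6, 5
d = rank(HR) − rank(VO₂max): 5, -1, -1, 3, -2, -4; Σd² = 56
ρ = 1 − 6Σd² / [n(n²−1)] = 1 − 6×56 / (6×35) = 1 − 336/210 ≈ -0.600

-0.600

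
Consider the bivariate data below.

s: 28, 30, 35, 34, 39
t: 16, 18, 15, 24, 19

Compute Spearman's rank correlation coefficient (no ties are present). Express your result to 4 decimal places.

0.2000

Rank s: 1, 2, 4, 3, 5
Rank t: 2, 3, 1, 5, 4
d = rank(s) − rank(t): -1, -1, 3, -2, 1; Σd² = 16
ρ = 1 − 6Σd² / [n(n²−1)] = 1 − 6×16 / (5×24) = 1 − 96/120 ≈ 0.2000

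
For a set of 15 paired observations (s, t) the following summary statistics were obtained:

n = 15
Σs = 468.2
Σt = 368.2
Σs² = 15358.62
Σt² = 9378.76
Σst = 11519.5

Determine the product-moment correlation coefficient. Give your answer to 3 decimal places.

r = (nΣst − ΣsΣt) / √[(nΣs² − (Σs)²)(nΣt² − (Σt)²)]
Numerator: 15×11519.5 − 468.2×368.2 = 401.26
Denominator: √[(230379.3 − 219211.24)(140681.4 − 135571.24)] = √[11168.06 × 5110.16] = 7554.5068
r = 401.26 / 7554.5068 ≈ 0.053

0.053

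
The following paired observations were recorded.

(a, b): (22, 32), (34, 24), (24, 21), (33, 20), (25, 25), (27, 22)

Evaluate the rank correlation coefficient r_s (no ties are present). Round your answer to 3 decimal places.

Rank a: 1, 6, 2, 5, 3, 4
Rank b: 6, 4, 2, 1, 5, 3
d = rank(a) − rank(b): -5, 2, 0, 4, -2, 1; Σd² = 50
ρ = 1 − 6Σd² / [n(n²−1)] = 1 − 6×50 / (6×35) = 1 − 300/210 ≈ -0.429

-0.429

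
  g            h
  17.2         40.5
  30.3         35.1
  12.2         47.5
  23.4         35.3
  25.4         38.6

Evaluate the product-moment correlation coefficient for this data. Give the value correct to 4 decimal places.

-0.8962

n = 5, Σg = 108.5, Σh = 197, Σg² = 2555.49, Σh² = 7864.56, Σgh = 4146.09
nΣgh − ΣgΣh = 20730.45 − 21374.5 = -644.05
nΣg² − (Σg)² = 12777.45 − 11772.25 = 1005.2; nΣh² − (Σh)² = 39322.8 − 38809 = 513.8
r = -644.05 / √(1005.2 × 513.8) = -644.05 / 718.6597 ≈ -0.8962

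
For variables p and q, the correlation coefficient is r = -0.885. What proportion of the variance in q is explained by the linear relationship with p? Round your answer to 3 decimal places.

r² = (-0.885)² = 0.783

0.783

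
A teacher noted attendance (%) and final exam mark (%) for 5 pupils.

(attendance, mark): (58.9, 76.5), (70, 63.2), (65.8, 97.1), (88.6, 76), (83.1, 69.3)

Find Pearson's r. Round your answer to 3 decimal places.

n = 5, Σx = 366.4, Σy = 382.1, Σx² = 27454.42, Σy² = 29853.39, Σxy = 27811.46
nΣxy − ΣxΣy = 139057.3 − 140001.44 = -944.14
nΣx² − (Σx)² = 137272.1 − 134248.96 = 3023.14; nΣy² − (Σy)² = 149266.95 − 146000.41 = 3266.54
r = -944.14 / √(3023.14 × 3266.54) = -944.14 / 3142.4843 ≈ -0.300

-0.300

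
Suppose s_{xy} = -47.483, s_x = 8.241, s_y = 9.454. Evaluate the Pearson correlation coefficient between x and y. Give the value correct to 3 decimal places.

r = Cov(x,y) / (s_x · s_y) = -47.483 / (8.241 × 9.454)
  = -47.483 / 77.9104 ≈ -0.609

-0.609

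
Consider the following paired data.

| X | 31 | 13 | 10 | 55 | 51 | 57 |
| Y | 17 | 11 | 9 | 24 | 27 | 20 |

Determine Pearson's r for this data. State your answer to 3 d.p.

n = 6, ΣX = 217, ΣY = 108, ΣX² = 10105, ΣY² = 2196, ΣXY = 4597
nΣXY − ΣXΣY = 27582 − 23436 = 4146
nΣX² − (ΣX)² = 60630 − 47089 = 13541; nΣY² − (ΣY)² = 13176 − 11664 = 1512
r = 4146 / √(13541 × 1512) = 4146 / 4524.8196 ≈ 0.916

0.916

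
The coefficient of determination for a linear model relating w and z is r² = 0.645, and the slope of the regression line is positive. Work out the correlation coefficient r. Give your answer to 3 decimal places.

0.803

|r| = √0.645 = 0.803
The association is positive, so r = 0.803.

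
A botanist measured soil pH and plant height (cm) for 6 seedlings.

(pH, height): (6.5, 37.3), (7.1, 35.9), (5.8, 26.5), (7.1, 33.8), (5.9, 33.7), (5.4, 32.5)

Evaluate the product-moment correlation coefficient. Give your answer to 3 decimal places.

0.543

n = 6, Σx = 37.8, Σy = 199.7, Σx² = 240.68, Σy² = 6716.73, Σxy = 1265.35
nΣxy − ΣxΣy = 7592.1 − 7548.66 = 43.44
nΣx² − (Σx)² = 1444.08 − 1428.84 = 15.24; nΣy² − (Σy)² = 40300.38 − 39880.09 = 420.29
r = 43.44 / √(15.24 × 420.29) = 43.44 / 80.0326 ≈ 0.543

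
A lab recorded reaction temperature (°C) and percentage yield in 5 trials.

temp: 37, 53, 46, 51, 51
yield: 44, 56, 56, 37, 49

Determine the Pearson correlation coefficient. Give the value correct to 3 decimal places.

0.184

n = 5, Σx = 238, Σy = 242, Σx² = 11496, Σy² = 11978, Σxy = 11558
nΣxy − ΣxΣy = 57790 − 57596 = 194
nΣx² − (Σx)² = 57480 − 56644 = 836; nΣy² − (Σy)² = 59890 − 58564 = 1326
r = 194 / √(836 × 1326) = 194 / 1052.8704 ≈ 0.184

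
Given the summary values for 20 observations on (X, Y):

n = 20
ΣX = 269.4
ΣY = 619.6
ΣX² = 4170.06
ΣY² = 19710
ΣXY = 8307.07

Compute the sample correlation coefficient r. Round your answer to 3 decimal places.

-0.074

r = (nΣXY − ΣXΣY) / √[(nΣX² − (ΣX)²)(nΣY² − (ΣY)²)]
Numerator: 20×8307.07 − 269.4×619.6 = -778.84
Denominator: √[(83401.2 − 72576.36)(394200 − 383904.16)] = √[10824.84 × 10295.84] = 10557.0271
r = -778.84 / 10557.0271 ≈ -0.074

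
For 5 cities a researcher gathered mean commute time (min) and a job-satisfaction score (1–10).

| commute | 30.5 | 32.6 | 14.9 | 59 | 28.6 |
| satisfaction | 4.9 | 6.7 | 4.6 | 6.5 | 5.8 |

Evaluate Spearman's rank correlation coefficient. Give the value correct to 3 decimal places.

Rank commute: 3, 4, 1, 5, 2
Rank satisfaction: 2, 5, 1, 4, 3
d = rank(commute) − rank(satisfaction): 1, -1, 0, 1, -1; Σd² = 4
ρ = 1 − 6Σd² / [n(n²−1)] = 1 − 6×4 / (5×24) = 1 − 24/120 ≈ 0.800

0.800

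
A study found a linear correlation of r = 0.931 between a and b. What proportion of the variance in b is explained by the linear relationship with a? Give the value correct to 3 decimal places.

r² = (0.931)² = 0.867

0.867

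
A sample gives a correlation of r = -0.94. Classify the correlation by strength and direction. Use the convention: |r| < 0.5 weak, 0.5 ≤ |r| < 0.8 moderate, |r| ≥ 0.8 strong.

strong negative

r = -0.94 < 0 so the relationship is negative.
|r| = 0.94, which falls in the strong range.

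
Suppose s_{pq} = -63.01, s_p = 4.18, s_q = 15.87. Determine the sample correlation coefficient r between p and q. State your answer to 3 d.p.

-0.950

r = Cov(p,q) / (s_p · s_q) = -63.01 / (4.18 × 15.87)
  = -63.01 / 66.3366 ≈ -0.950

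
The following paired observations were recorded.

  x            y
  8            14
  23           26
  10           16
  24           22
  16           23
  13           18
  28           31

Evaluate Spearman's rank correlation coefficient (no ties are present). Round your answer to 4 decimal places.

0.8929

Rank x: 1, 5, 2, 6, 4, 3, 7
Rank y: 1, 6, 2, 4, 5, 3, 7
d = rank(x) − rank(y): 0, -1, 0, 2, -1, 0, 0; Σd² = 6
ρ = 1 − 6Σd² / [n(n²−1)] = 1 − 6×6 / (7×48) = 1 − 36/336 ≈ 0.8929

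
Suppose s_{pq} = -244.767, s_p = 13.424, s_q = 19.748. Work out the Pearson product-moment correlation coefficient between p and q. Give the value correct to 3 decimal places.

-0.923

r = Cov(p,q) / (s_p · s_q) = -244.767 / (13.424 × 19.748)
  = -244.767 / 265.0972 ≈ -0.923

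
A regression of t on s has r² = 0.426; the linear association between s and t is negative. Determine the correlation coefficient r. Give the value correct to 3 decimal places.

|r| = √0.426 = 0.653
The association is negative, so r = −0.653.

-0.653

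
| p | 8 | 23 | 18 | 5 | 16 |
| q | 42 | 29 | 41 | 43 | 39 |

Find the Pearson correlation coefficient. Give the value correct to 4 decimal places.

n = 5, Σp = 70, Σq = 194, Σp² = 1198, Σq² = 7656, Σpq = 2580
nΣpq − ΣpΣq = 12900 − 13580 = -680
nΣp² − (Σp)² = 5990 − 4900 = 1090; nΣq² − (Σq)² = 38280 − 37636 = 644
r = -680 / √(1090 × 644) = -680 / 837.8305 ≈ -0.8116

-0.8116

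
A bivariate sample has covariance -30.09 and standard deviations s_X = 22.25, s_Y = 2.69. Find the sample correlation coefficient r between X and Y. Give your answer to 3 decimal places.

r = Cov(X,Y) / (s_X · s_Y) = -30.09 / (22.25 × 2.69)
  = -30.09 / 59.8525 ≈ -0.503

-0.503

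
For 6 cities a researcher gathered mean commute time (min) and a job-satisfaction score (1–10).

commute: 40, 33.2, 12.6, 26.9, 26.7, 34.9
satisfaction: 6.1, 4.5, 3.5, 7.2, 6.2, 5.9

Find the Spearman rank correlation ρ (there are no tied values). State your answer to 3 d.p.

0.143

Rank commute: 6, 4, 1, 3, 2, 5
Rank satisfaction: 4, 2, 1, 6, 5, 3
d = rank(commute) − rank(satisfaction): 2, 2, 0, -3, -3, 2; Σd² = 30
ρ = 1 − 6Σd² / [n(n²−1)] = 1 − 6×30 / (6×35) = 1 − 180/210 ≈ 0.143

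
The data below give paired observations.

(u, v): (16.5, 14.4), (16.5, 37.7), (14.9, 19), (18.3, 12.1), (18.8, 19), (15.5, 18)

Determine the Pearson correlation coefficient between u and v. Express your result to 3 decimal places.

-0.186

n = 6, Σu = 100.5, Σv = 120.2, Σu² = 1695.09, Σv² = 2821.06, Σuv = 2000.38
nΣuv − ΣuΣv = 12002.28 − 12080.1 = -77.82
nΣu² − (Σu)² = 10170.54 − 10100.25 = 70.29; nΣv² − (Σv)² = 16926.36 − 14448.04 = 2478.32
r = -77.82 / √(70.29 × 2478.32) = -77.82 / 417.3741 ≈ -0.186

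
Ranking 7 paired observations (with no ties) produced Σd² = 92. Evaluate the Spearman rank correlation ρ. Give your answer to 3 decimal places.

ρ = 1 − 6Σd² / [n(n²−1)] = 1 − 6×92 / (7×48)
  = 1 − 552/336 = 1 − 1.6429 ≈ -0.643

-0.643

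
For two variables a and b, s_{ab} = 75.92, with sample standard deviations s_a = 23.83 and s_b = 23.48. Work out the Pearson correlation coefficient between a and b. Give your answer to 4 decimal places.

0.1357

r = Cov(a,b) / (s_a · s_b) = 75.92 / (23.83 × 23.48)
  = 75.92 / 559.5284 ≈ 0.1357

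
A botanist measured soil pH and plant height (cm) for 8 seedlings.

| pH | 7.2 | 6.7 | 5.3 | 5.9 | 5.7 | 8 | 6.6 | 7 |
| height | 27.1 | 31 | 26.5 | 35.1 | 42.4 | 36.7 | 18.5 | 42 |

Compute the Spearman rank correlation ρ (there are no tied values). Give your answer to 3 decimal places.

0.143

Rank pH: 7, 5, 1, 3, 2, 8, 4, 6
Rank height: 3, 4, 2, 5, 8, 6, 1, 7
d = rank(pH) − rank(height): 4, 1, -1, -2, -6, 2, 3, -1; Σd² = 72
ρ = 1 − 6Σd² / [n(n²−1)] = 1 − 6×72 / (8×63) = 1 − 432/504 ≈ 0.143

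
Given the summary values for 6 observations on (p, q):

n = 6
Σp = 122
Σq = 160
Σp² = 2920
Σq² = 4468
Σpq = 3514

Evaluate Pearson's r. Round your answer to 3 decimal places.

0.876

r = (nΣpq − ΣpΣq) / √[(nΣp² − (Σp)²)(nΣq² − (Σq)²)]
Numerator: 6×3514 − 122×160 = 1564
Denominator: √[(17520 − 14884)(26808 − 25600)] = √[2636 × 1208] = 1784.4573
r = 1564 / 1784.4573 ≈ 0.876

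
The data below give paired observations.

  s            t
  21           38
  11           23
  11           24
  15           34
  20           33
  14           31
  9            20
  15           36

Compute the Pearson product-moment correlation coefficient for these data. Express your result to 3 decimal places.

n = 8, Σs = 116, Σt = 239, Σs² = 1810, Σt² = 7451, Σst = 3639
nΣst − ΣsΣt = 29112 − 27724 = 1388
nΣs² − (Σs)² = 14480 − 13456 = 1024; nΣt² − (Σt)² = 59608 − 57121 = 2487
r = 1388 / √(1024 × 2487) = 1388 / 1595.8346 ≈ 0.870

0.870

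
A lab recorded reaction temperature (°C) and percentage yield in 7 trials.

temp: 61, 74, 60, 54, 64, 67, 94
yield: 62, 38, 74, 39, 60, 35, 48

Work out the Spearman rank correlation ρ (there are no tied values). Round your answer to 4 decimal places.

Rank temp: 3, 6, 2, 1, 4, 5, 7
Rank yield: 6, 2, 7, 3, 5, 1, 4
d = rank(temp) − rank(yield): -3, 4, -5, -2, -1, 4, 3; Σd² = 80
ρ = 1 − 6Σd² / [n(n²−1)] = 1 − 6×80 / (7×48) = 1 − 480/336 ≈ -0.4286

-0.4286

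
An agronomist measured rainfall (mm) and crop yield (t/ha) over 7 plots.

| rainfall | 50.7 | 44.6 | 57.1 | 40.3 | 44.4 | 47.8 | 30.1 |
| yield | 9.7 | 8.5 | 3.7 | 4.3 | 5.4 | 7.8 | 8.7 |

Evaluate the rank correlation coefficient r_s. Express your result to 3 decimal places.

Rank rainfall: 6, 4, 7, 2, 3, 5, 1
Rank yield: 7, 5, 1, 2, 3, 4, 6
d = rank(rainfall) − rank(yield): -1, -1, 6, 0, 0, 1, -5; Σd² = 64
ρ = 1 − 6Σd² / [n(n²−1)] = 1 − 6×64 / (7×48) = 1 − 384/336 ≈ -0.143

-0.143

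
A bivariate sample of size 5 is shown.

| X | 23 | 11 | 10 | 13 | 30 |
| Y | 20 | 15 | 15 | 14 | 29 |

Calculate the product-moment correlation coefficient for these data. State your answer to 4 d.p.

0.9533

n = 5, ΣX = 87, ΣY = 93, ΣX² = 1819, ΣY² = 1887, ΣXY = 1827
nΣXY − ΣXΣY = 9135 − 8091 = 1044
nΣX² − (ΣX)² = 9095 − 7569 = 1526; nΣY² − (ΣY)² = 9435 − 8649 = 786
r = 1044 / √(1526 × 786) = 1044 / 1095.1877 ≈ 0.9533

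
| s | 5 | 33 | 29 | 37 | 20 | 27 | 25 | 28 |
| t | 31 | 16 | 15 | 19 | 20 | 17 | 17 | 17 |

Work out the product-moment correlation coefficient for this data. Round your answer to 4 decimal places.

-0.8512

n = 8, Σs = 204, Σt = 152, Σs² = 5862, Σt² = 3070, Σst = 3581
nΣst − ΣsΣt = 28648 − 31008 = -2360
nΣs² − (Σs)² = 46896 − 41616 = 5280; nΣt² − (Σt)² = 24560 − 23104 = 1456
r = -2360 / √(5280 × 1456) = -2360 / 2772.6666 ≈ -0.8512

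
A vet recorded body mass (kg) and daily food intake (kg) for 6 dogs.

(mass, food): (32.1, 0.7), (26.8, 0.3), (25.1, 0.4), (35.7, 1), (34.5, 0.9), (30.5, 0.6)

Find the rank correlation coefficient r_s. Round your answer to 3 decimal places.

Rank mass: 4, 2, 1, 6, 5, 3
Rank food: 4, 1, 2, 6, 5, 3
d = rank(mass) − rank(food): 0, 1, -1, 0, 0, 0; Σd² = 2
ρ = 1 − 6Σd² / [n(n²−1)] = 1 − 6×2 / (6×35) = 1 − 12/210 ≈ 0.943

0.943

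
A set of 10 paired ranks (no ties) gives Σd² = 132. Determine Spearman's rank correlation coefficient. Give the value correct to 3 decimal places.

0.200

ρ = 1 − 6Σd² / [n(n²−1)] = 1 − 6×132 / (10×99)
  = 1 − 792/990 = 1 − 0.8000 ≈ 0.200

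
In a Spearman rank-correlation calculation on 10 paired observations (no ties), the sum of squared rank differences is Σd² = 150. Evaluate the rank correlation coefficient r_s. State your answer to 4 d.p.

ρ = 1 − 6Σd² / [n(n²−1)] = 1 − 6×150 / (10×99)
  = 1 − 900/990 = 1 − 0.90909 ≈ 0.0909

0.0909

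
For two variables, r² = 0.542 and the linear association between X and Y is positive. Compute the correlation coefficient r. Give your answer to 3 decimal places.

0.736

|r| = √0.542 = 0.736
The association is positive, so r = 0.736.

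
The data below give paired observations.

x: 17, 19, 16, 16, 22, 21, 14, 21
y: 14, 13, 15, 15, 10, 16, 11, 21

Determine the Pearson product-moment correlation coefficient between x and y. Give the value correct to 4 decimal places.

0.2502

n = 8, Σx = 146, Σy = 115, Σx² = 2724, Σy² = 1733, Σxy = 2116
nΣxy − ΣxΣy = 16928 − 16790 = 138
nΣx² − (Σx)² = 21792 − 21316 = 476; nΣy² − (Σy)² = 13864 − 13225 = 639
r = 138 / √(476 × 639) = 138 / 551.5107 ≈ 0.2502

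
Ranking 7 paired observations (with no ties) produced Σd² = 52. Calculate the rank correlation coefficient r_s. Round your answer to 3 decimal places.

ρ = 1 − 6Σd² / [n(n²−1)] = 1 − 6×52 / (7×48)
  = 1 − 312/336 = 1 − 0.9286 ≈ 0.071

0.071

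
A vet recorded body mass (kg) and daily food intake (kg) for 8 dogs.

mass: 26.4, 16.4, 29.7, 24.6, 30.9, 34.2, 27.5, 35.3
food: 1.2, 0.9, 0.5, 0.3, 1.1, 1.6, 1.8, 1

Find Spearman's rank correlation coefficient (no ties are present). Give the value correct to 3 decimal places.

Rank mass: 3, 1, 5, 2, 6, 7, 4, 8
Rank food: 6, 3, 2, 1, 5, 7, 8, 4
d = rank(mass) − rank(food): -3, -2, 3, 1, 1, 0, -4, 4; Σd² = 56
ρ = 1 − 6Σd² / [n(n²−1)] = 1 − 6×56 / (8×63) = 1 − 336/504 ≈ 0.333

0.333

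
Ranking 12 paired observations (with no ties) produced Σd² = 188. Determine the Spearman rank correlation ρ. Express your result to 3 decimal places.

0.343

ρ = 1 − 6Σd² / [n(n²−1)] = 1 − 6×188 / (12×143)
  = 1 − 1128/1716 = 1 − 0.6573 ≈ 0.343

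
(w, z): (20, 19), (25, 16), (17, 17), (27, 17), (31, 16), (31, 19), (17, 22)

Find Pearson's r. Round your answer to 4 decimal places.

n = 7, Σw = 168, Σz = 126, Σw² = 4254, Σz² = 2296, Σwz = 2987
nΣwz − ΣwΣz = 20909 − 21168 = -259
nΣw² − (Σw)² = 29778 − 28224 = 1554; nΣz² − (Σz)² = 16072 − 15876 = 196
r = -259 / √(1554 × 196) = -259 / 551.8913 ≈ -0.4693

-0.4693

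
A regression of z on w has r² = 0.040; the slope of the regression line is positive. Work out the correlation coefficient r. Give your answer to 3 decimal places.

|r| = √0.040 = 0.200
The association is positive, so r = 0.200.

0.200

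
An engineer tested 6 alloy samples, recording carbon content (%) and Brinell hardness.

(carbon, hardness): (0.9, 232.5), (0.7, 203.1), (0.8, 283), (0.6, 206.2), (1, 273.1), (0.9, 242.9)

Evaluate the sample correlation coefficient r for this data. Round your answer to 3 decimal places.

n = 6, Σx = 4.9, Σy = 1440.8, Σx² = 4.11, Σy² = 351497.32, Σxy = 1193.25
nΣxy − ΣxΣy = 7159.5 − 7059.92 = 99.58
nΣx² − (Σx)² = 24.66 − 24.01 = 0.65; nΣy² − (Σy)² = 2108983.92 − 2075904.64 = 33079.28
r = 99.58 / √(0.65 × 33079.28) = 99.58 / 146.6340 ≈ 0.679

0.679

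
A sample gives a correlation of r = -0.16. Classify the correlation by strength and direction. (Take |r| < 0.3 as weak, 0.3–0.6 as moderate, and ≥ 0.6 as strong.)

r = -0.16 < 0 so the relationship is negative.
|r| = 0.16, which falls in the weak range.

weak negative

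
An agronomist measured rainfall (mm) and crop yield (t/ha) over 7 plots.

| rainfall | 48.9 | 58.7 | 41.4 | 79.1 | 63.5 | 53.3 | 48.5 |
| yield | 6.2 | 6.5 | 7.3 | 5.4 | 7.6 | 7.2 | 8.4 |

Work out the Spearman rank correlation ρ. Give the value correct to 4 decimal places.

-0.4643

Rank rainfall: 3, 5, 1, 7, 6, 4, 2
Rank yield: 2, 3, 5, 1, 6, 4, 7
d = rank(rainfall) − rank(yield): 1, 2, -4, 6, 0, 0, -5; Σd² = 82
ρ = 1 − 6Σd² / [n(n²−1)] = 1 − 6×82 / (7×48) = 1 − 492/336 ≈ -0.4643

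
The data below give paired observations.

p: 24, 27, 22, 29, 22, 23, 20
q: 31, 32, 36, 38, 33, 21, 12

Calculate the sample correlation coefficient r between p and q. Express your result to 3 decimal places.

n = 7, Σp = 167, Σq = 203, Σp² = 4043, Σq² = 6399, Σpq = 4951
nΣpq − ΣpΣq = 34657 − 33901 = 756
nΣp² − (Σp)² = 28301 − 27889 = 412; nΣq² − (Σq)² = 44793 − 41209 = 3584
r = 756 / √(412 × 3584) = 756 / 1215.1576 ≈ 0.622

0.622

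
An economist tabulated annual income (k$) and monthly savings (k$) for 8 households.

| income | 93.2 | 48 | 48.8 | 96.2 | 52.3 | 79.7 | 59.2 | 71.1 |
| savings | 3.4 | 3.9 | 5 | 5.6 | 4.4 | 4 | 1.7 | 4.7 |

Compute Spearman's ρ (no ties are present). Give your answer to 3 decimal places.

Rank income: 7, 1, 2, 8, 3, 6, 4, 5
Rank savings: 2, 3, 7, 8, 5, 4, 1, 6
d = rank(income) − rank(savings): 5, -2, -5, 0, -2, 2, 3, -1; Σd² = 72
ρ = 1 − 6Σd² / [n(n²−1)] = 1 − 6×72 / (8×63) = 1 − 432/504 ≈ 0.143

0.143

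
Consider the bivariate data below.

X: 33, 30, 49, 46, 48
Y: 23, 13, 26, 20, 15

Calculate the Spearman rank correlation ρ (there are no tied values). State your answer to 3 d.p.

0.600

Rank X: 2, 1, 5, 3, 4
Rank Y: 4, 1, 5, 3, 2
d = rank(X) − rank(Y): -2, 0, 0, 0, 2; Σd² = 8
ρ = 1 − 6Σd² / [n(n²−1)] = 1 − 6×8 / (5×24) = 1 − 48/120 ≈ 0.600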